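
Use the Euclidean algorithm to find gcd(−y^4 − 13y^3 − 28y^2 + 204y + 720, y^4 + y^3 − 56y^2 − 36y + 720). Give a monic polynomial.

y^3 + 7y^2 − 14y − 120

By polynomial division,
  −y^4 − 13y^3 − 28y^2 + 204y + 720 = (−1)(y^4 + y^3 − 56y^2 − 36y + 720) + (−12y^3 − 84y^2 + 168y + 1440)
  y^4 + y^3 − 56y^2 − 36y + 720 = (−(1/12)y + 1/2)(−12y^3 − 84y^2 + 168y + 1440) + (0)
Last nonzero remainder: −12y^3 − 84y^2 + 168y + 1440. Dividing through by −12 gives the monic gcd y^3 + 7y^2 − 14y − 120.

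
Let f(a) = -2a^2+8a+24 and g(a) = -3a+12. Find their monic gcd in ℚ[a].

Apply the Euclidean algorithm:
  -2a^2+8a+24 = ((2/3)a)(-3a+12) + (24)
  -3a+12 = (-(1/8)a+1/2)(24) + (0)
The last nonzero remainder is the constant 24, so the polynomials are coprime and gcd = 1.

1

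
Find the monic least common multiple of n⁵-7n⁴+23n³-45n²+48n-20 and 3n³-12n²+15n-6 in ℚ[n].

n⁶-8n⁵+30n⁴-68n³+93n²-68n+20

Euclidean algorithm in ℚ[n]:
  n⁵-7n⁴+23n³-45n²+48n-20 = ((1/3)n²-n+2)(3n³-12n²+15n-6) + (-4n²+12n-8)
  3n³-12n²+15n-6 = (-(3/4)n+3/4)(-4n²+12n-8) + (0)
Last nonzero remainder: -4n²+12n-8. Dividing through by -4 gives the monic gcd n²-3n+2.
Then lcm(f, g) = f·g / gcd(f, g); expanding and making the result monic gives the answer.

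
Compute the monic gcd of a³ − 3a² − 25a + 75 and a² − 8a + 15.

Repeated division with remainder:
  a³ − 3a² − 25a + 75 = (a + 5)(a² − 8a + 15) + (0)
The last nonzero remainder a² − 8a + 15 is already monic.

a² − 8a + 15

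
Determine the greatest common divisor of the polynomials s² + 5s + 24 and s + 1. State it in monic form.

1

Apply the Euclidean algorithm:
  s² + 5s + 24 = (s + 4)(s + 1) + (20)
  s + 1 = ((1/20)s + 1/20)(20) + (0)
The last nonzero remainder is the constant 20, so the polynomials are coprime and gcd = 1.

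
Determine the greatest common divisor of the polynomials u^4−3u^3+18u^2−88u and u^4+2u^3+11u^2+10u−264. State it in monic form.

Euclidean algorithm in ℚ[u]:
  u^4−3u^3+18u^2−88u = (u^4+2u^3+11u^2+10u−264) + (−5u^3+7u^2−98u+264)
  u^4+2u^3+11u^2+10u−264 = (−(1/5)u−17/25)(−5u^3+7u^2−98u+264) + (−(96/25)u^2−(96/25)u−2112/25)
  −5u^3+7u^2−98u+264 = ((125/96)u−25/8)(−(96/25)u^2−(96/25)u−2112/25) + (0)
Last nonzero remainder: −(96/25)u^2−(96/25)u−2112/25. Dividing through by −96/25 gives the monic gcd u^2+u+22.

u^2+u+22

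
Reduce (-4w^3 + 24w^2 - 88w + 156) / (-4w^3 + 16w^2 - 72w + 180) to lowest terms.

(w^2 - 3w + 13)/(w^2 - w + 15)

Repeated division with remainder:
  -4w^3 + 24w^2 - 88w + 156 = (-4w^3 + 16w^2 - 72w + 180) + (8w^2 - 16w - 24)
  -4w^3 + 16w^2 - 72w + 180 = (-(1/2)w + 1)(8w^2 - 16w - 24) + (-68w + 204)
  8w^2 - 16w - 24 = (-(2/17)w - 2/17)(-68w + 204) + (0)
Last nonzero remainder: -68w + 204. Dividing through by -68 gives the monic gcd w - 3.
Cancel w - 3 from numerator and denominator to get the reduced form.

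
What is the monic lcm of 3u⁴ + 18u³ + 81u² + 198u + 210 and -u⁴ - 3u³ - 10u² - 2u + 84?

u⁶ + 7u⁵ + 27u⁴ + 57u³ - 26u² - 326u - 420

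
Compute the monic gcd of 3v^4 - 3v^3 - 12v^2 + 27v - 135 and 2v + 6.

v + 3

Apply the Euclidean algorithm:
  3v^4 - 3v^3 - 12v^2 + 27v - 135 = ((3/2)v^3 - 6v^2 + 12v - 45/2)(2v + 6) + (0)
Last nonzero remainder: 2v + 6. Dividing through by 2 gives the monic gcd v + 3.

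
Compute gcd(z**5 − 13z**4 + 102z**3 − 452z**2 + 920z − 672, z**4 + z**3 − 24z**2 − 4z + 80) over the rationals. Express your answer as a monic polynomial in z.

z**2 − 6z + 8

Repeated division with remainder:
  z**5 − 13z**4 + 102z**3 − 452z**2 + 920z − 672 = (z − 14)(z**4 + z**3 − 24z**2 − 4z + 80) + (140z**3 − 784z**2 + 784z + 448)
  z**4 + z**3 − 24z**2 − 4z + 80 = ((1/140)z + 33/700)(140z**3 − 784z**2 + 784z + 448) + ((184/25)z**2 − (1104/25)z + 1472/25)
  140z**3 − 784z**2 + 784z + 448 = ((875/46)z + 175/23)((184/25)z**2 − (1104/25)z + 1472/25) + (0)
Last nonzero remainder: (184/25)z**2 − (1104/25)z + 1472/25. Dividing through by 184/25 gives the monic gcd z**2 − 6z + 8.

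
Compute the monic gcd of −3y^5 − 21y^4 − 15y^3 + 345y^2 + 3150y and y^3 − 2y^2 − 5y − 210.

y^2 + 5y + 30

By polynomial division,
  −3y^5 − 21y^4 − 15y^3 + 345y^2 + 3150y = (−3y^2 − 27y − 84)(y^3 − 2y^2 − 5y − 210) + (−588y^2 − 2940y − 17640)
  y^3 − 2y^2 − 5y − 210 = (−(1/588)y + 1/84)(−588y^2 − 2940y − 17640) + (0)
Last nonzero remainder: −588y^2 − 2940y − 17640. Dividing through by −588 gives the monic gcd y^2 + 5y + 30.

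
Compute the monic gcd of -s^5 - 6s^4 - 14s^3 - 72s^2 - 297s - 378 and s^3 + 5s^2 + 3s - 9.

Apply the Euclidean algorithm:
  -s^5 - 6s^4 - 14s^3 - 72s^2 - 297s - 378 = (-s^2 - s - 6)(s^3 + 5s^2 + 3s - 9) + (-48s^2 - 288s - 432)
  s^3 + 5s^2 + 3s - 9 = (-(1/48)s + 1/48)(-48s^2 - 288s - 432) + (0)
Last nonzero remainder: -48s^2 - 288s - 432. Dividing through by -48 gives the monic gcd s^2 + 6s + 9.

s^2 + 6s + 9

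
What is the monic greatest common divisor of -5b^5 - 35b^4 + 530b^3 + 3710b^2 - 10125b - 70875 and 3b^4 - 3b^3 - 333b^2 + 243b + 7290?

b^3 + 5b^2 - 81b - 405

Apply the Euclidean algorithm:
  -5b^5 - 35b^4 + 530b^3 + 3710b^2 - 10125b - 70875 = (-(5/3)b - 40/3)(3b^4 - 3b^3 - 333b^2 + 243b + 7290) + (-65b^3 - 325b^2 + 5265b + 26325)
  3b^4 - 3b^3 - 333b^2 + 243b + 7290 = (-(3/65)b + 18/65)(-65b^3 - 325b^2 + 5265b + 26325) + (0)
Last nonzero remainder: -65b^3 - 325b^2 + 5265b + 26325. Dividing through by -65 gives the monic gcd b^3 + 5b^2 - 81b - 405.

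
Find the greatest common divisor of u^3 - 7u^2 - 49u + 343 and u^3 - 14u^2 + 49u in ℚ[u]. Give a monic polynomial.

u^2 - 14u + 49

Euclidean algorithm in ℚ[u]:
  u^3 - 7u^2 - 49u + 343 = (u^3 - 14u^2 + 49u) + (7u^2 - 98u + 343)
  u^3 - 14u^2 + 49u = ((1/7)u)(7u^2 - 98u + 343) + (0)
Last nonzero remainder: 7u^2 - 98u + 343. Dividing through by 7 gives the monic gcd u^2 - 14u + 49.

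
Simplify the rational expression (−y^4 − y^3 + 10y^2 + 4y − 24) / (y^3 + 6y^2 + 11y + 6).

(−y^2 + 4y − 4)/(y + 1)

By polynomial division,
  −y^4 − y^3 + 10y^2 + 4y − 24 = (−y + 5)(y^3 + 6y^2 + 11y + 6) + (−9y^2 − 45y − 54)
  y^3 + 6y^2 + 11y + 6 = (−(1/9)y − 1/9)(−9y^2 − 45y − 54) + (0)
Last nonzero remainder: −9y^2 − 45y − 54. Dividing through by −9 gives the monic gcd y^2 + 5y + 6.
Cancel y^2 + 5y + 6 from numerator and denominator to get the reduced form.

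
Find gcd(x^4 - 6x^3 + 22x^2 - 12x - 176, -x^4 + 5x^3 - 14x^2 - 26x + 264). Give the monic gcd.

x^3 - 8x^2 + 38x - 88

Repeated division with remainder:
  x^4 - 6x^3 + 22x^2 - 12x - 176 = (-1)(-x^4 + 5x^3 - 14x^2 - 26x + 264) + (-x^3 + 8x^2 - 38x + 88)
  -x^4 + 5x^3 - 14x^2 - 26x + 264 = (x + 3)(-x^3 + 8x^2 - 38x + 88) + (0)
Last nonzero remainder: -x^3 + 8x^2 - 38x + 88. Dividing through by -1 gives the monic gcd x^3 - 8x^2 + 38x - 88.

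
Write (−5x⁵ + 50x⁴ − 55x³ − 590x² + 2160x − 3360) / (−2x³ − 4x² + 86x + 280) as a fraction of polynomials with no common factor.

Apply the Euclidean algorithm:
  −5x⁵ + 50x⁴ − 55x³ − 590x² + 2160x − 3360 = ((5/2)x² − 30x + 195)(−2x³ − 4x² + 86x + 280) + (2070x² − 6210x − 57960)
  −2x³ − 4x² + 86x + 280 = (−(1/1035)x − 1/207)(2070x² − 6210x − 57960) + (0)
Last nonzero remainder: 2070x² − 6210x − 57960. Dividing through by 2070 gives the monic gcd x² − 3x − 28.
Cancel x² − 3x − 28 from numerator and denominator to get the reduced form.

(5x³ − 35x² + 90x − 120)/(2x + 10)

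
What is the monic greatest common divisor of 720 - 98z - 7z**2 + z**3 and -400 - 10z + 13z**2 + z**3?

By polynomial division,
  z**3 - 7z**2 - 98z + 720 = (z**3 + 13z**2 - 10z - 400) + (-20z**2 - 88z + 1120)
  z**3 + 13z**2 - 10z - 400 = (-(1/20)z - 43/100)(-20z**2 - 88z + 1120) + ((204/25)z + 408/5)
  -20z**2 - 88z + 1120 = (-(125/51)z + 700/51)((204/25)z + 408/5) + (0)
Last nonzero remainder: (204/25)z + 408/5. Dividing through by 204/25 gives the monic gcd z + 10.

10 + z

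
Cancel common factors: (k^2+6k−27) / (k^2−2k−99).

Euclidean algorithm in ℚ[k]:
  k^2+6k−27 = (k^2−2k−99) + (8k+72)
  k^2−2k−99 = ((1/8)k−11/8)(8k+72) + (0)
Last nonzero remainder: 8k+72. Dividing through by 8 gives the monic gcd k+9.
Cancel k+9 from numerator and denominator to get the reduced form.

(k−3)/(k−11)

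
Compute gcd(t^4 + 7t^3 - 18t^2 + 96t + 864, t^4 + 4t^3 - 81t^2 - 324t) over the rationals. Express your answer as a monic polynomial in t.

t^2 + 13t + 36

Euclidean algorithm in ℚ[t]:
  t^4 + 7t^3 - 18t^2 + 96t + 864 = (t^4 + 4t^3 - 81t^2 - 324t) + (3t^3 + 63t^2 + 420t + 864)
  t^4 + 4t^3 - 81t^2 - 324t = ((1/3)t - 17/3)(3t^3 + 63t^2 + 420t + 864) + (136t^2 + 1768t + 4896)
  3t^3 + 63t^2 + 420t + 864 = ((3/136)t + 3/17)(136t^2 + 1768t + 4896) + (0)
Last nonzero remainder: 136t^2 + 1768t + 4896. Dividing through by 136 gives the monic gcd t^2 + 13t + 36.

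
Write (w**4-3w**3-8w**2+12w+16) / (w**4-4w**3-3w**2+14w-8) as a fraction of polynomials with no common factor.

Repeated division with remainder:
  w**4-3w**3-8w**2+12w+16 = (w**4-4w**3-3w**2+14w-8) + (w**3-5w**2-2w+24)
  w**4-4w**3-3w**2+14w-8 = (w+1)(w**3-5w**2-2w+24) + (4w**2-8w-32)
  w**3-5w**2-2w+24 = ((1/4)w-3/4)(4w**2-8w-32) + (0)
Last nonzero remainder: 4w**2-8w-32. Dividing through by 4 gives the monic gcd w**2-2w-8.
Cancel w**2-2w-8 from numerator and denominator to get the reduced form.

(w**2-w-2)/(w**2-2w+1)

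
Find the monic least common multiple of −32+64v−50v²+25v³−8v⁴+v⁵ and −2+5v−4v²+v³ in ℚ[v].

32−96v+114v²−75v³+33v⁴−9v⁵+v⁶

By polynomial division,
  v⁵−8v⁴+25v³−50v²+64v−32 = (v²−4v+4)(v³−4v²+5v−2) + (−12v²+36v−24)
  v³−4v²+5v−2 = (−(1/12)v+1/12)(−12v²+36v−24) + (0)
Last nonzero remainder: −12v²+36v−24. Dividing through by −12 gives the monic gcd v²−3v+2.
Then lcm(f, g) = f·g / gcd(f, g); expanding and making the result monic gives the answer.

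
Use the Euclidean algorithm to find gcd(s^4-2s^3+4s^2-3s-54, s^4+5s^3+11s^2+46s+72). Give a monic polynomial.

By polynomial division,
  s^4-2s^3+4s^2-3s-54 = (s^4+5s^3+11s^2+46s+72) + (-7s^3-7s^2-49s-126)
  s^4+5s^3+11s^2+46s+72 = (-(1/7)s-4/7)(-7s^3-7s^2-49s-126) + (0)
Last nonzero remainder: -7s^3-7s^2-49s-126. Dividing through by -7 gives the monic gcd s^3+s^2+7s+18.

s^3+s^2+7s+18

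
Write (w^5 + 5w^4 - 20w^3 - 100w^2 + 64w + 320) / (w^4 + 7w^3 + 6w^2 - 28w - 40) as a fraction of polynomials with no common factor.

Repeated division with remainder:
  w^5 + 5w^4 - 20w^3 - 100w^2 + 64w + 320 = (w - 2)(w^4 + 7w^3 + 6w^2 - 28w - 40) + (-12w^3 - 60w^2 + 48w + 240)
  w^4 + 7w^3 + 6w^2 - 28w - 40 = (-(1/12)w - 1/6)(-12w^3 - 60w^2 + 48w + 240) + (0)
Last nonzero remainder: -12w^3 - 60w^2 + 48w + 240. Dividing through by -12 gives the monic gcd w^3 + 5w^2 - 4w - 20.
Cancel w^3 + 5w^2 - 4w - 20 from numerator and denominator to get the reduced form.

(w^2 - 16)/(w + 2)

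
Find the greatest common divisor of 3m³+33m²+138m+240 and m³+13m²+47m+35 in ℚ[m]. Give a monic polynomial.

m+5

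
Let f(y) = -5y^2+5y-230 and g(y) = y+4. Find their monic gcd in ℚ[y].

Apply the Euclidean algorithm:
  -5y^2+5y-230 = (-5y+25)(y+4) + (-330)
  y+4 = (-(1/330)y-2/165)(-330) + (0)
The last nonzero remainder is the constant -330, so the polynomials are coprime and gcd = 1.

1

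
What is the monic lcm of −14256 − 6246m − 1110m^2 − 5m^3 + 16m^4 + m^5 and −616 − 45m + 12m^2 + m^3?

99792 + 29466m + 1524m^2 − 1075m^3 − 117m^4 + 9m^5 + m^6

Apply the Euclidean algorithm:
  m^5 + 16m^4 − 5m^3 − 1110m^2 − 6246m − 14256 = (m^2 + 4m − 8)(m^3 + 12m^2 − 45m − 616) + (−218m^2 − 4142m − 19184)
  m^3 + 12m^2 − 45m − 616 = (−(1/218)m + 7/218)(−218m^2 − 4142m − 19184) + (0)
Last nonzero remainder: −218m^2 − 4142m − 19184. Dividing through by −218 gives the monic gcd m^2 + 19m + 88.
Then lcm(f, g) = f·g / gcd(f, g); expanding and making the result monic gives the answer.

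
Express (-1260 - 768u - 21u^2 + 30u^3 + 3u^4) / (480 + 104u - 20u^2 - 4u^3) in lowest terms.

(-42 - 27u - 3u^2)/(16 + 4u)

Repeated division with remainder:
  3u^4 + 30u^3 - 21u^2 - 768u - 1260 = (-(3/4)u - 15/4)(-4u^3 - 20u^2 + 104u + 480) + (-18u^2 - 18u + 540)
  -4u^3 - 20u^2 + 104u + 480 = ((2/9)u + 8/9)(-18u^2 - 18u + 540) + (0)
Last nonzero remainder: -18u^2 - 18u + 540. Dividing through by -18 gives the monic gcd u^2 + u - 30.
Cancel u^2 + u - 30 from numerator and denominator to get the reduced form.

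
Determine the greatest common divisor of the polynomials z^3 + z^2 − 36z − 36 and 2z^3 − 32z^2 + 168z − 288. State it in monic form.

z − 6

Euclidean algorithm in ℚ[z]:
  z^3 + z^2 − 36z − 36 = (1/2)(2z^3 − 32z^2 + 168z − 288) + (17z^2 − 120z + 108)
  2z^3 − 32z^2 + 168z − 288 = ((2/17)z − 304/289)(17z^2 − 120z + 108) + ((8400/289)z − 50400/289)
  17z^2 − 120z + 108 = ((4913/8400)z − 867/1400)((8400/289)z − 50400/289) + (0)
Last nonzero remainder: (8400/289)z − 50400/289. Dividing through by 8400/289 gives the monic gcd z − 6.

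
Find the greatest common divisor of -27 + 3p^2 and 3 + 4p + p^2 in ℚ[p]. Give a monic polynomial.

3 + p

Apply the Euclidean algorithm:
  3p^2 - 27 = (3)(p^2 + 4p + 3) + (-12p - 36)
  p^2 + 4p + 3 = (-(1/12)p - 1/12)(-12p - 36) + (0)
Last nonzero remainder: -12p - 36. Dividing through by -12 gives the monic gcd p + 3.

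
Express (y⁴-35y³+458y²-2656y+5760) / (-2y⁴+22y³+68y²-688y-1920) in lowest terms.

By polynomial division,
  y⁴-35y³+458y²-2656y+5760 = (-1/2)(-2y⁴+22y³+68y²-688y-1920) + (-24y³+492y²-3000y+4800)
  -2y⁴+22y³+68y²-688y-1920 = ((1/12)y+19/24)(-24y³+492y²-3000y+4800) + (-(143/2)y²+1287y-5720)
  -24y³+492y²-3000y+4800 = ((48/143)y-120/143)(-(143/2)y²+1287y-5720) + (0)
Last nonzero remainder: -(143/2)y²+1287y-5720. Dividing through by -143/2 gives the monic gcd y²-18y+80.
Cancel y²-18y+80 from numerator and denominator to get the reduced form.

(-y²+17y-72)/(2y²+14y+24)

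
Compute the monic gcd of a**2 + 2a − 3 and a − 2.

1

By polynomial division,
  a**2 + 2a − 3 = (a + 4)(a − 2) + (5)
  a − 2 = ((1/5)a − 2/5)(5) + (0)
The last nonzero remainder is the constant 5, so the polynomials are coprime and gcd = 1.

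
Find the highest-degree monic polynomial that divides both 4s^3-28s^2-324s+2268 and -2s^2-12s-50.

1

Repeated division with remainder:
  4s^3-28s^2-324s+2268 = (-2s+26)(-2s^2-12s-50) + (-112s+3568)
  -2s^2-12s-50 = ((1/56)s+265/392)(-112s+3568) + (-120640/49)
  -112s+3568 = ((343/7540)s-10927/7540)(-120640/49) + (0)
The last nonzero remainder is the constant -120640/49, so the polynomials are coprime and gcd = 1.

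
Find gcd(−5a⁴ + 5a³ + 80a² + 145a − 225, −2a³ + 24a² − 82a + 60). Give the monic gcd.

Repeated division with remainder:
  −5a⁴ + 5a³ + 80a² + 145a − 225 = ((5/2)a + 55/2)(−2a³ + 24a² − 82a + 60) + (−375a² + 2250a − 1875)
  −2a³ + 24a² − 82a + 60 = ((2/375)a − 4/125)(−375a² + 2250a − 1875) + (0)
Last nonzero remainder: −375a² + 2250a − 1875. Dividing through by −375 gives the monic gcd a² − 6a + 5.

a² − 6a + 5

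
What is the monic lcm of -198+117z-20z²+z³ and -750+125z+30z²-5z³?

4950-2925z+302z²+92z³-20z⁴+z⁵

By polynomial division,
  z³-20z²+117z-198 = (-1/5)(-5z³+30z²+125z-750) + (-14z²+142z-348)
  -5z³+30z²+125z-750 = ((5/14)z+145/98)(-14z²+142z-348) + ((1920/49)z-11520/49)
  -14z²+142z-348 = (-(343/960)z+1421/960)((1920/49)z-11520/49) + (0)
Last nonzero remainder: (1920/49)z-11520/49. Dividing through by 1920/49 gives the monic gcd z-6.
Then lcm(f, g) = f·g / gcd(f, g); expanding and making the result monic gives the answer.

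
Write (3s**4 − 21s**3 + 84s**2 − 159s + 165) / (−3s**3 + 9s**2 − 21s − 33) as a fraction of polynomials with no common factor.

Euclidean algorithm in ℚ[s]:
  3s**4 − 21s**3 + 84s**2 − 159s + 165 = (−s + 4)(−3s**3 + 9s**2 − 21s − 33) + (27s**2 − 108s + 297)
  −3s**3 + 9s**2 − 21s − 33 = (−(1/9)s − 1/9)(27s**2 − 108s + 297) + (0)
Last nonzero remainder: 27s**2 − 108s + 297. Dividing through by 27 gives the monic gcd s**2 − 4s + 11.
Cancel s**2 − 4s + 11 from numerator and denominator to get the reduced form.

(−s**2 + 3s − 5)/(s + 1)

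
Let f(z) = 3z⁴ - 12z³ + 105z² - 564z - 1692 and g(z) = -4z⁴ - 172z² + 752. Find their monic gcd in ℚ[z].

z³ + 2z² + 47z + 94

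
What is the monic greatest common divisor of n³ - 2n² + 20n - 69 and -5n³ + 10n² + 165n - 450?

Euclidean algorithm in ℚ[n]:
  n³ - 2n² + 20n - 69 = (-1/5)(-5n³ + 10n² + 165n - 450) + (53n - 159)
  -5n³ + 10n² + 165n - 450 = (-(5/53)n² - (5/53)n + 150/53)(53n - 159) + (0)
Last nonzero remainder: 53n - 159. Dividing through by 53 gives the monic gcd n - 3.

n - 3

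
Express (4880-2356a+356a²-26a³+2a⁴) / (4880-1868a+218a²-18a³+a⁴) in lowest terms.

(-10+2a)/(-10+a)

By polynomial division,
  2a⁴-26a³+356a²-2356a+4880 = (2)(a⁴-18a³+218a²-1868a+4880) + (10a³-80a²+1380a-4880)
  a⁴-18a³+218a²-1868a+4880 = ((1/10)a-1)(10a³-80a²+1380a-4880) + (0)
Last nonzero remainder: 10a³-80a²+1380a-4880. Dividing through by 10 gives the monic gcd a³-8a²+138a-488.
Cancel a³-8a²+138a-488 from numerator and denominator to get the reduced form.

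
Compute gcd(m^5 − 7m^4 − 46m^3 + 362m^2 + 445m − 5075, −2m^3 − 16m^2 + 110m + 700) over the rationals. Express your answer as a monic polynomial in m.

m^2 − 2m − 35

Euclidean algorithm in ℚ[m]:
  m^5 − 7m^4 − 46m^3 + 362m^2 + 445m − 5075 = (−(1/2)m^2 + (15/2)m − 129/2)(−2m^3 − 16m^2 + 110m + 700) + (−1145m^2 + 2290m + 40075)
  −2m^3 − 16m^2 + 110m + 700 = ((2/1145)m + 4/229)(−1145m^2 + 2290m + 40075) + (0)
Last nonzero remainder: −1145m^2 + 2290m + 40075. Dividing through by −1145 gives the monic gcd m^2 − 2m − 35.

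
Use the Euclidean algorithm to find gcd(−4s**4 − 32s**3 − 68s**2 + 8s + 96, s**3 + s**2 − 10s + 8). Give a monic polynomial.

Apply the Euclidean algorithm:
  −4s**4 − 32s**3 − 68s**2 + 8s + 96 = (−4s − 28)(s**3 + s**2 − 10s + 8) + (−80s**2 − 240s + 320)
  s**3 + s**2 − 10s + 8 = (−(1/80)s + 1/40)(−80s**2 − 240s + 320) + (0)
Last nonzero remainder: −80s**2 − 240s + 320. Dividing through by −80 gives the monic gcd s**2 + 3s − 4.

s**2 + 3s − 4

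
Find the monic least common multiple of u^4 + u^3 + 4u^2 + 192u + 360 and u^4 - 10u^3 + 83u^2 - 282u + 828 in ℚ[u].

u^6 - 3u^5 + 23u^4 + 199u^3 - 316u^2 + 2976u + 8280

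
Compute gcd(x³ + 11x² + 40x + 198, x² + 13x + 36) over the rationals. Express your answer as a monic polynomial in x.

By polynomial division,
  x³ + 11x² + 40x + 198 = (x − 2)(x² + 13x + 36) + (30x + 270)
  x² + 13x + 36 = ((1/30)x + 2/15)(30x + 270) + (0)
Last nonzero remainder: 30x + 270. Dividing through by 30 gives the monic gcd x + 9.

x + 9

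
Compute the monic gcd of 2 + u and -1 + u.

1

By polynomial division,
  u + 2 = (u - 1) + (3)
  u - 1 = ((1/3)u - 1/3)(3) + (0)
The last nonzero remainder is the constant 3, so the polynomials are coprime and gcd = 1.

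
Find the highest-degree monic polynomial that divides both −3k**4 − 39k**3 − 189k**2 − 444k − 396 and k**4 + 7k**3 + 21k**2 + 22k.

k**3 + 7k**2 + 21k + 22

Apply the Euclidean algorithm:
  −3k**4 − 39k**3 − 189k**2 − 444k − 396 = (−3)(k**4 + 7k**3 + 21k**2 + 22k) + (−18k**3 − 126k**2 − 378k − 396)
  k**4 + 7k**3 + 21k**2 + 22k = (−(1/18)k)(−18k**3 − 126k**2 − 378k − 396) + (0)
Last nonzero remainder: −18k**3 − 126k**2 − 378k − 396. Dividing through by −18 gives the monic gcd k**3 + 7k**2 + 21k + 22.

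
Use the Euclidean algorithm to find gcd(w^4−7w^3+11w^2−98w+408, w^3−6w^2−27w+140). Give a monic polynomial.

By polynomial division,
  w^4−7w^3+11w^2−98w+408 = (w−1)(w^3−6w^2−27w+140) + (32w^2−265w+548)
  w^3−6w^2−27w+140 = ((1/32)w+73/1024)(32w^2−265w+548) + (−(25839/1024)w+25839/256)
  32w^2−265w+548 = (−(32768/25839)w+140288/25839)(−(25839/1024)w+25839/256) + (0)
Last nonzero remainder: −(25839/1024)w+25839/256. Dividing through by −25839/1024 gives the monic gcd w−4.

w−4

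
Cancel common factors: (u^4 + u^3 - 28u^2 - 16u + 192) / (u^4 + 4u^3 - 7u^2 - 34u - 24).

(u^2 - 16)/(u^2 + 3u + 2)

Euclidean algorithm in ℚ[u]:
  u^4 + u^3 - 28u^2 - 16u + 192 = (u^4 + 4u^3 - 7u^2 - 34u - 24) + (-3u^3 - 21u^2 + 18u + 216)
  u^4 + 4u^3 - 7u^2 - 34u - 24 = (-(1/3)u + 1)(-3u^3 - 21u^2 + 18u + 216) + (20u^2 + 20u - 240)
  -3u^3 - 21u^2 + 18u + 216 = (-(3/20)u - 9/10)(20u^2 + 20u - 240) + (0)
Last nonzero remainder: 20u^2 + 20u - 240. Dividing through by 20 gives the monic gcd u^2 + u - 12.
Cancel u^2 + u - 12 from numerator and denominator to get the reduced form.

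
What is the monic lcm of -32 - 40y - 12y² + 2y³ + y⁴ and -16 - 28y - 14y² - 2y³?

-128 - 320y - 280y² - 92y³ + 2y⁴ + 7y⁵ + y⁶

Apply the Euclidean algorithm:
  y⁴ + 2y³ - 12y² - 40y - 32 = (-(1/2)y + 5/2)(-2y³ - 14y² - 28y - 16) + (9y² + 22y + 8)
  -2y³ - 14y² - 28y - 16 = (-(2/9)y - 82/81)(9y² + 22y + 8) + (-(320/81)y - 640/81)
  9y² + 22y + 8 = (-(729/320)y - 81/80)(-(320/81)y - 640/81) + (0)
Last nonzero remainder: -(320/81)y - 640/81. Dividing through by -320/81 gives the monic gcd y + 2.
Then lcm(f, g) = f·g / gcd(f, g); expanding and making the result monic gives the answer.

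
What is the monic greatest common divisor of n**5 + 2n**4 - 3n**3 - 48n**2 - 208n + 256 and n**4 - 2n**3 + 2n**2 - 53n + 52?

n**2 - 5n + 4

Apply the Euclidean algorithm:
  n**5 + 2n**4 - 3n**3 - 48n**2 - 208n + 256 = (n + 4)(n**4 - 2n**3 + 2n**2 - 53n + 52) + (3n**3 - 3n**2 - 48n + 48)
  n**4 - 2n**3 + 2n**2 - 53n + 52 = ((1/3)n - 1/3)(3n**3 - 3n**2 - 48n + 48) + (17n**2 - 85n + 68)
  3n**3 - 3n**2 - 48n + 48 = ((3/17)n + 12/17)(17n**2 - 85n + 68) + (0)
Last nonzero remainder: 17n**2 - 85n + 68. Dividing through by 17 gives the monic gcd n**2 - 5n + 4.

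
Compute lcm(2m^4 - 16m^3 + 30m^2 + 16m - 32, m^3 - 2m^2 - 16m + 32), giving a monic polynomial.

m^6 - 6m^5 - 9m^4 + 102m^3 - 120m^2 - 96m + 128

Apply the Euclidean algorithm:
  2m^4 - 16m^3 + 30m^2 + 16m - 32 = (2m - 12)(m^3 - 2m^2 - 16m + 32) + (38m^2 - 240m + 352)
  m^3 - 2m^2 - 16m + 32 = ((1/38)m + 41/361)(38m^2 - 240m + 352) + ((720/361)m - 2880/361)
  38m^2 - 240m + 352 = ((6859/360)m - 3971/90)((720/361)m - 2880/361) + (0)
Last nonzero remainder: (720/361)m - 2880/361. Dividing through by 720/361 gives the monic gcd m - 4.
Then lcm(f, g) = f·g / gcd(f, g); expanding and making the result monic gives the answer.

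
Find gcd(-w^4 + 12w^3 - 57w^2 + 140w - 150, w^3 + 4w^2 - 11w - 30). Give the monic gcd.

By polynomial division,
  -w^4 + 12w^3 - 57w^2 + 140w - 150 = (-w + 16)(w^3 + 4w^2 - 11w - 30) + (-132w^2 + 286w + 330)
  w^3 + 4w^2 - 11w - 30 = (-(1/132)w - 37/792)(-132w^2 + 286w + 330) + ((175/36)w - 175/12)
  -132w^2 + 286w + 330 = (-(4752/175)w - 792/35)((175/36)w - 175/12) + (0)
Last nonzero remainder: (175/36)w - 175/12. Dividing through by 175/36 gives the monic gcd w - 3.

w - 3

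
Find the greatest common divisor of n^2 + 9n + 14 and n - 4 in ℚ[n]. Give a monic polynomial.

By polynomial division,
  n^2 + 9n + 14 = (n + 13)(n - 4) + (66)
  n - 4 = ((1/66)n - 2/33)(66) + (0)
The last nonzero remainder is the constant 66, so the polynomials are coprime and gcd = 1.

1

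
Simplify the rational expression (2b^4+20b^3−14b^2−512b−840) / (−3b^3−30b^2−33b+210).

Repeated division with remainder:
  2b^4+20b^3−14b^2−512b−840 = (−(2/3)b)(−3b^3−30b^2−33b+210) + (−36b^2−372b−840)
  −3b^3−30b^2−33b+210 = ((1/12)b−1/36)(−36b^2−372b−840) + ((80/3)b+560/3)
  −36b^2−372b−840 = (−(27/20)b−9/2)((80/3)b+560/3) + (0)
Last nonzero remainder: (80/3)b+560/3. Dividing through by 80/3 gives the monic gcd b+7.
Cancel b+7 from numerator and denominator to get the reduced form.

(−2b^3−6b^2+56b+120)/(3b^2+9b−30)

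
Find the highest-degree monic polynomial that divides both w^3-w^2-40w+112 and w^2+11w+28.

Apply the Euclidean algorithm:
  w^3-w^2-40w+112 = (w-12)(w^2+11w+28) + (64w+448)
  w^2+11w+28 = ((1/64)w+1/16)(64w+448) + (0)
Last nonzero remainder: 64w+448. Dividing through by 64 gives the monic gcd w+7.

w+7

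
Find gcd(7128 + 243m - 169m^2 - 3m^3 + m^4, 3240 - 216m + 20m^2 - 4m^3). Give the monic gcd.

Euclidean algorithm in ℚ[m]:
  m^4 - 3m^3 - 169m^2 + 243m + 7128 = (-(1/4)m - 1/2)(-4m^3 + 20m^2 - 216m + 3240) + (-213m^2 + 945m + 8748)
  -4m^3 + 20m^2 - 216m + 3240 = ((4/213)m - 160/15123)(-213m^2 + 945m + 8748) + (-(1866600/5041)m + 16799400/5041)
  -213m^2 + 945m + 8748 = ((357911/622200)m + 136107/51850)(-(1866600/5041)m + 16799400/5041) + (0)
Last nonzero remainder: -(1866600/5041)m + 16799400/5041. Dividing through by -1866600/5041 gives the monic gcd m - 9.

-9 + m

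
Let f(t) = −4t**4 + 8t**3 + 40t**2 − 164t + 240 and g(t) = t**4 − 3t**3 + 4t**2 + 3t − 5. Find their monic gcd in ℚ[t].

Apply the Euclidean algorithm:
  −4t**4 + 8t**3 + 40t**2 − 164t + 240 = (−4)(t**4 − 3t**3 + 4t**2 + 3t − 5) + (−4t**3 + 56t**2 − 152t + 220)
  t**4 − 3t**3 + 4t**2 + 3t − 5 = (−(1/4)t − 11/4)(−4t**3 + 56t**2 − 152t + 220) + (120t**2 − 360t + 600)
  −4t**3 + 56t**2 − 152t + 220 = (−(1/30)t + 11/30)(120t**2 − 360t + 600) + (0)
Last nonzero remainder: 120t**2 − 360t + 600. Dividing through by 120 gives the monic gcd t**2 − 3t + 5.

t**2 − 3t + 5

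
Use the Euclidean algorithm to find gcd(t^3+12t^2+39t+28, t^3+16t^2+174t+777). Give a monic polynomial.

Repeated division with remainder:
  t^3+12t^2+39t+28 = (t^3+16t^2+174t+777) + (-4t^2-135t-749)
  t^3+16t^2+174t+777 = (-(1/4)t+71/16)(-4t^2-135t-749) + ((9373/16)t+65611/16)
  -4t^2-135t-749 = (-(64/9373)t-1712/9373)((9373/16)t+65611/16) + (0)
Last nonzero remainder: (9373/16)t+65611/16. Dividing through by 9373/16 gives the monic gcd t+7.

t+7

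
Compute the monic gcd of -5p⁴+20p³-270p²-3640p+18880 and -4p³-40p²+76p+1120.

p+8

Euclidean algorithm in ℚ[p]:
  -5p⁴+20p³-270p²-3640p+18880 = ((5/4)p-35/2)(-4p³-40p²+76p+1120) + (-1065p²-3710p+38480)
  -4p³-40p²+76p+1120 = ((4/1065)p+5552/226845)(-1065p²-3710p+38480) + ((1010636/45369)p+8085088/45369)
  -1065p²-3710p+38480 = (-(48317985/1010636)p+109112445/505318)((1010636/45369)p+8085088/45369) + (0)
Last nonzero remainder: (1010636/45369)p+8085088/45369. Dividing through by 1010636/45369 gives the monic gcd p+8.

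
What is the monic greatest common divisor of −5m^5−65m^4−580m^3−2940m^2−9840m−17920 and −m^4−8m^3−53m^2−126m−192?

Repeated division with remainder:
  −5m^5−65m^4−580m^3−2940m^2−9840m−17920 = (5m+25)(−m^4−8m^3−53m^2−126m−192) + (−115m^3−985m^2−5730m−13120)
  −m^4−8m^3−53m^2−126m−192 = ((1/115)m−13/2645)(−115m^3−985m^2−5730m−13120) + (−(4240/529)m^2−(21200/529)m−135680/529)
  −115m^3−985m^2−5730m−13120 = ((12167/848)m+21689/424)(−(4240/529)m^2−(21200/529)m−135680/529) + (0)
Last nonzero remainder: −(4240/529)m^2−(21200/529)m−135680/529. Dividing through by −4240/529 gives the monic gcd m^2+5m+32.

m^2+5m+32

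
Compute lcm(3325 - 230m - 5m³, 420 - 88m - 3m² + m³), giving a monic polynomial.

Euclidean algorithm in ℚ[m]:
  -5m³ - 230m + 3325 = (-5)(m³ - 3m² - 88m + 420) + (-15m² - 670m + 5425)
  m³ - 3m² - 88m + 420 = (-(1/15)m + 143/45)(-15m² - 670m + 5425) + ((21625/9)m - 151375/9)
  -15m² - 670m + 5425 = (-(27/4325)m - 279/865)((21625/9)m - 151375/9) + (0)
Last nonzero remainder: (21625/9)m - 151375/9. Dividing through by 21625/9 gives the monic gcd m - 7.
Then lcm(f, g) = f·g / gcd(f, g); expanding and making the result monic gives the answer.

39900 - 5420m - 481m² - 14m³ + 4m⁴ + m⁵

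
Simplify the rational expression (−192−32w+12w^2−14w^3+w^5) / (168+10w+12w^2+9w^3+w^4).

(−8−2w+w^2)/(7+w)

By polynomial division,
  w^5−14w^3+12w^2−32w−192 = (w−9)(w^4+9w^3+12w^2+10w+168) + (55w^3+110w^2−110w+1320)
  w^4+9w^3+12w^2+10w+168 = ((1/55)w+7/55)(55w^3+110w^2−110w+1320) + (0)
Last nonzero remainder: 55w^3+110w^2−110w+1320. Dividing through by 55 gives the monic gcd w^3+2w^2−2w+24.
Cancel w^3+2w^2−2w+24 from numerator and denominator to get the reduced form.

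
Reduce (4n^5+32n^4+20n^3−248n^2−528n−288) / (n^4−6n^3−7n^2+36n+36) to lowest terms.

(4n^2+32n+48)/(n−6)

Euclidean algorithm in ℚ[n]:
  4n^5+32n^4+20n^3−248n^2−528n−288 = (4n+56)(n^4−6n^3−7n^2+36n+36) + (384n^3−2688n−2304)
  n^4−6n^3−7n^2+36n+36 = ((1/384)n−1/64)(384n^3−2688n−2304) + (0)
Last nonzero remainder: 384n^3−2688n−2304. Dividing through by 384 gives the monic gcd n^3−7n−6.
Cancel n^3−7n−6 from numerator and denominator to get the reduced form.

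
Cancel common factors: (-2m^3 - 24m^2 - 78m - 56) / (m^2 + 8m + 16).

Repeated division with remainder:
  -2m^3 - 24m^2 - 78m - 56 = (-2m - 8)(m^2 + 8m + 16) + (18m + 72)
  m^2 + 8m + 16 = ((1/18)m + 2/9)(18m + 72) + (0)
Last nonzero remainder: 18m + 72. Dividing through by 18 gives the monic gcd m + 4.
Cancel m + 4 from numerator and denominator to get the reduced form.

(-2m^2 - 16m - 14)/(m + 4)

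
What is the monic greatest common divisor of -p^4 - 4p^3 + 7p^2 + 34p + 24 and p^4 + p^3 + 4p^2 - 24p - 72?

Euclidean algorithm in ℚ[p]:
  -p^4 - 4p^3 + 7p^2 + 34p + 24 = (-1)(p^4 + p^3 + 4p^2 - 24p - 72) + (-3p^3 + 11p^2 + 10p - 48)
  p^4 + p^3 + 4p^2 - 24p - 72 = (-(1/3)p - 14/9)(-3p^3 + 11p^2 + 10p - 48) + ((220/9)p^2 - (220/9)p - 440/3)
  -3p^3 + 11p^2 + 10p - 48 = (-(27/220)p + 18/55)((220/9)p^2 - (220/9)p - 440/3) + (0)
Last nonzero remainder: (220/9)p^2 - (220/9)p - 440/3. Dividing through by 220/9 gives the monic gcd p^2 - p - 6.

p^2 - p - 6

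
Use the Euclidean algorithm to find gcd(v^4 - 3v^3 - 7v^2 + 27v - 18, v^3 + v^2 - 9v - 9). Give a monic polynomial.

Apply the Euclidean algorithm:
  v^4 - 3v^3 - 7v^2 + 27v - 18 = (v - 4)(v^3 + v^2 - 9v - 9) + (6v^2 - 54)
  v^3 + v^2 - 9v - 9 = ((1/6)v + 1/6)(6v^2 - 54) + (0)
Last nonzero remainder: 6v^2 - 54. Dividing through by 6 gives the monic gcd v^2 - 9.

v^2 - 9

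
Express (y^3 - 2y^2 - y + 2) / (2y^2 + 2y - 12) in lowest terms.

(y^2 - 1)/(2y + 6)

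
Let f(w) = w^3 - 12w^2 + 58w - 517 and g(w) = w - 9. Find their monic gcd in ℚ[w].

1

Euclidean algorithm in ℚ[w]:
  w^3 - 12w^2 + 58w - 517 = (w^2 - 3w + 31)(w - 9) + (-238)
  w - 9 = (-(1/238)w + 9/238)(-238) + (0)
The last nonzero remainder is the constant -238, so the polynomials are coprime and gcd = 1.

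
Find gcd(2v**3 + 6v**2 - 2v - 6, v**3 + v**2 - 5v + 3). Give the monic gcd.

Apply the Euclidean algorithm:
  2v**3 + 6v**2 - 2v - 6 = (2)(v**3 + v**2 - 5v + 3) + (4v**2 + 8v - 12)
  v**3 + v**2 - 5v + 3 = ((1/4)v - 1/4)(4v**2 + 8v - 12) + (0)
Last nonzero remainder: 4v**2 + 8v - 12. Dividing through by 4 gives the monic gcd v**2 + 2v - 3.

v**2 + 2v - 3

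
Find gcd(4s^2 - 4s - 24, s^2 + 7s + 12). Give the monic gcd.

1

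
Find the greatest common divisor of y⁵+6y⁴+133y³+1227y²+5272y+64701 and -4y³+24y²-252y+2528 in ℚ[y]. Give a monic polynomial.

Apply the Euclidean algorithm:
  y⁵+6y⁴+133y³+1227y²+5272y+64701 = (-(1/4)y²-3y-71/2)(-4y³+24y²-252y+2528) + (1955y²+3910y+154445)
  -4y³+24y²-252y+2528 = (-(4/1955)y+32/1955)(1955y²+3910y+154445) + (0)
Last nonzero remainder: 1955y²+3910y+154445. Dividing through by 1955 gives the monic gcd y²+2y+79.

y²+2y+79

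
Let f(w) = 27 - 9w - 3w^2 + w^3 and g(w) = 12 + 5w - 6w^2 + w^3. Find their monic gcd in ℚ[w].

-3 + w

Repeated division with remainder:
  w^3 - 3w^2 - 9w + 27 = (w^3 - 6w^2 + 5w + 12) + (3w^2 - 14w + 15)
  w^3 - 6w^2 + 5w + 12 = ((1/3)w - 4/9)(3w^2 - 14w + 15) + (-(56/9)w + 56/3)
  3w^2 - 14w + 15 = (-(27/56)w + 45/56)(-(56/9)w + 56/3) + (0)
Last nonzero remainder: -(56/9)w + 56/3. Dividing through by -56/9 gives the monic gcd w - 3.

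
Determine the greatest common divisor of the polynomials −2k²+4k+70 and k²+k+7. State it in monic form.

Euclidean algorithm in ℚ[k]:
  −2k²+4k+70 = (−2)(k²+k+7) + (6k+84)
  k²+k+7 = ((1/6)k−13/6)(6k+84) + (189)
  6k+84 = ((2/63)k+4/9)(189) + (0)
The last nonzero remainder is the constant 189, so the polynomials are coprime and gcd = 1.

1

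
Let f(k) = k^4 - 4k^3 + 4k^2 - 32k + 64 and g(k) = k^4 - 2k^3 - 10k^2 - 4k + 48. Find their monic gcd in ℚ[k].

k^2 - 6k + 8

Euclidean algorithm in ℚ[k]:
  k^4 - 4k^3 + 4k^2 - 32k + 64 = (k^4 - 2k^3 - 10k^2 - 4k + 48) + (-2k^3 + 14k^2 - 28k + 16)
  k^4 - 2k^3 - 10k^2 - 4k + 48 = (-(1/2)k - 5/2)(-2k^3 + 14k^2 - 28k + 16) + (11k^2 - 66k + 88)
  -2k^3 + 14k^2 - 28k + 16 = (-(2/11)k + 2/11)(11k^2 - 66k + 88) + (0)
Last nonzero remainder: 11k^2 - 66k + 88. Dividing through by 11 gives the monic gcd k^2 - 6k + 8.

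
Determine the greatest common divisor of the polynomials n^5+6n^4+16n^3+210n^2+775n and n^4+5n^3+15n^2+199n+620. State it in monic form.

n^3+n^2+11n+155

Repeated division with remainder:
  n^5+6n^4+16n^3+210n^2+775n = (n+1)(n^4+5n^3+15n^2+199n+620) + (-4n^3-4n^2-44n-620)
  n^4+5n^3+15n^2+199n+620 = (-(1/4)n-1)(-4n^3-4n^2-44n-620) + (0)
Last nonzero remainder: -4n^3-4n^2-44n-620. Dividing through by -4 gives the monic gcd n^3+n^2+11n+155.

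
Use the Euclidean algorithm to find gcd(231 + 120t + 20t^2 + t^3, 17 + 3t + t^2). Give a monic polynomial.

By polynomial division,
  t^3 + 20t^2 + 120t + 231 = (t + 17)(t^2 + 3t + 17) + (52t - 58)
  t^2 + 3t + 17 = ((1/52)t + 107/1352)(52t - 58) + (14595/676)
  52t - 58 = ((35152/14595)t - 39208/14595)(14595/676) + (0)
The last nonzero remainder is the constant 14595/676, so the polynomials are coprime and gcd = 1.

1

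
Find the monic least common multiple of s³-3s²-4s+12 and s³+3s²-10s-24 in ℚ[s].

s⁴+s³-16s²-4s+48

By polynomial division,
  s³-3s²-4s+12 = (s³+3s²-10s-24) + (-6s²+6s+36)
  s³+3s²-10s-24 = (-(1/6)s-2/3)(-6s²+6s+36) + (0)
Last nonzero remainder: -6s²+6s+36. Dividing through by -6 gives the monic gcd s²-s-6.
Then lcm(f, g) = f·g / gcd(f, g); expanding and making the result monic gives the answer.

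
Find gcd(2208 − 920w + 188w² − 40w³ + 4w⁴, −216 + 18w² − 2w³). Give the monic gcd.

−6 + w

Apply the Euclidean algorithm:
  4w⁴ − 40w³ + 188w² − 920w + 2208 = (−2w + 2)(−2w³ + 18w² − 216) + (152w² − 1352w + 2640)
  −2w³ + 18w² − 216 = (−(1/76)w + 1/722)(152w² − 1352w + 2640) + ((13216/361)w − 79296/361)
  152w² − 1352w + 2640 = ((6859/1652)w − 19855/1652)((13216/361)w − 79296/361) + (0)
Last nonzero remainder: (13216/361)w − 79296/361. Dividing through by 13216/361 gives the monic gcd w − 6.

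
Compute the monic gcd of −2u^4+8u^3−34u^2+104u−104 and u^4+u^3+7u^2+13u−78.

Apply the Euclidean algorithm:
  −2u^4+8u^3−34u^2+104u−104 = (−2)(u^4+u^3+7u^2+13u−78) + (10u^3−20u^2+130u−260)
  u^4+u^3+7u^2+13u−78 = ((1/10)u+3/10)(10u^3−20u^2+130u−260) + (0)
Last nonzero remainder: 10u^3−20u^2+130u−260. Dividing through by 10 gives the monic gcd u^3−2u^2+13u−26.

u^3−2u^2+13u−26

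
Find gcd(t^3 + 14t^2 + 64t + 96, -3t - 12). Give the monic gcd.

By polynomial division,
  t^3 + 14t^2 + 64t + 96 = (-(1/3)t^2 - (10/3)t - 8)(-3t - 12) + (0)
Last nonzero remainder: -3t - 12. Dividing through by -3 gives the monic gcd t + 4.

t + 4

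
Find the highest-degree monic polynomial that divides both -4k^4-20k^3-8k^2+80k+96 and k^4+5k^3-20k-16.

k^2-4

Euclidean algorithm in ℚ[k]:
  -4k^4-20k^3-8k^2+80k+96 = (-4)(k^4+5k^3-20k-16) + (-8k^2+32)
  k^4+5k^3-20k-16 = (-(1/8)k^2-(5/8)k-1/2)(-8k^2+32) + (0)
Last nonzero remainder: -8k^2+32. Dividing through by -8 gives the monic gcd k^2-4.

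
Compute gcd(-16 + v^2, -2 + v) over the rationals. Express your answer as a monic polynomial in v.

Apply the Euclidean algorithm:
  v^2 - 16 = (v + 2)(v - 2) + (-12)
  v - 2 = (-(1/12)v + 1/6)(-12) + (0)
The last nonzero remainder is the constant -12, so the polynomials are coprime and gcd = 1.

1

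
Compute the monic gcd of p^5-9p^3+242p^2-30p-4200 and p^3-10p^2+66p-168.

p^3-10p^2+66p-168

Euclidean algorithm in ℚ[p]:
  p^5-9p^3+242p^2-30p-4200 = (p^2+10p+25)(p^3-10p^2+66p-168) + (0)
The last nonzero remainder p^3-10p^2+66p-168 is already monic.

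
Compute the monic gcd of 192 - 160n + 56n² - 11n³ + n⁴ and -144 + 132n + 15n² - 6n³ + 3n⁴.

Repeated division with remainder:
  n⁴ - 11n³ + 56n² - 160n + 192 = (1/3)(3n⁴ - 6n³ + 15n² + 132n - 144) + (-9n³ + 51n² - 204n + 240)
  3n⁴ - 6n³ + 15n² + 132n - 144 = (-(1/3)n - 11/9)(-9n³ + 51n² - 204n + 240) + ((28/3)n² - (112/3)n + 448/3)
  -9n³ + 51n² - 204n + 240 = (-(27/28)n + 45/28)((28/3)n² - (112/3)n + 448/3) + (0)
Last nonzero remainder: (28/3)n² - (112/3)n + 448/3. Dividing through by 28/3 gives the monic gcd n² - 4n + 16.

16 - 4n + n²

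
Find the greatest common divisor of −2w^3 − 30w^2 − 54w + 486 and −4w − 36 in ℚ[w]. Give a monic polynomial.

Repeated division with remainder:
  −2w^3 − 30w^2 − 54w + 486 = ((1/2)w^2 + 3w − 27/2)(−4w − 36) + (0)
Last nonzero remainder: −4w − 36. Dividing through by −4 gives the monic gcd w + 9.

w + 9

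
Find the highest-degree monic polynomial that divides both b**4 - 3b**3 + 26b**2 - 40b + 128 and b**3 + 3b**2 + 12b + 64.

b**2 - b + 16

Euclidean algorithm in ℚ[b]:
  b**4 - 3b**3 + 26b**2 - 40b + 128 = (b - 6)(b**3 + 3b**2 + 12b + 64) + (32b**2 - 32b + 512)
  b**3 + 3b**2 + 12b + 64 = ((1/32)b + 1/8)(32b**2 - 32b + 512) + (0)
Last nonzero remainder: 32b**2 - 32b + 512. Dividing through by 32 gives the monic gcd b**2 - b + 16.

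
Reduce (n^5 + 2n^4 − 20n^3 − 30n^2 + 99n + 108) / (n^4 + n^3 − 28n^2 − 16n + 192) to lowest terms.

Repeated division with remainder:
  n^5 + 2n^4 − 20n^3 − 30n^2 + 99n + 108 = (n + 1)(n^4 + n^3 − 28n^2 − 16n + 192) + (7n^3 + 14n^2 − 77n − 84)
  n^4 + n^3 − 28n^2 − 16n + 192 = ((1/7)n − 1/7)(7n^3 + 14n^2 − 77n − 84) + (−15n^2 − 15n + 180)
  7n^3 + 14n^2 − 77n − 84 = (−(7/15)n − 7/15)(−15n^2 − 15n + 180) + (0)
Last nonzero remainder: −15n^2 − 15n + 180. Dividing through by −15 gives the monic gcd n^2 + n − 12.
Cancel n^2 + n − 12 from numerator and denominator to get the reduced form.

(n^3 + n^2 − 9n − 9)/(n^2 − 16)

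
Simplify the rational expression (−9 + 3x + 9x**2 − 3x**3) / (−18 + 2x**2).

By polynomial division,
  −3x**3 + 9x**2 + 3x − 9 = (−(3/2)x + 9/2)(2x**2 − 18) + (−24x + 72)
  2x**2 − 18 = (−(1/12)x − 1/4)(−24x + 72) + (0)
Last nonzero remainder: −24x + 72. Dividing through by −24 gives the monic gcd x − 3.
Cancel x − 3 from numerator and denominator to get the reduced form.

(3 − 3x**2)/(6 + 2x)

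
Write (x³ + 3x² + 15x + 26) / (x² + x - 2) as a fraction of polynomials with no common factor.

(x² + x + 13)/(x - 1)

Apply the Euclidean algorithm:
  x³ + 3x² + 15x + 26 = (x + 2)(x² + x - 2) + (15x + 30)
  x² + x - 2 = ((1/15)x - 1/15)(15x + 30) + (0)
Last nonzero remainder: 15x + 30. Dividing through by 15 gives the monic gcd x + 2.
Cancel x + 2 from numerator and denominator to get the reduced form.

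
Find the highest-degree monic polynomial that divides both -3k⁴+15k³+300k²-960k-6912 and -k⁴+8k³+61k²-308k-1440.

Euclidean algorithm in ℚ[k]:
  -3k⁴+15k³+300k²-960k-6912 = (3)(-k⁴+8k³+61k²-308k-1440) + (-9k³+117k²-36k-2592)
  -k⁴+8k³+61k²-308k-1440 = ((1/9)k+5/9)(-9k³+117k²-36k-2592) + (0)
Last nonzero remainder: -9k³+117k²-36k-2592. Dividing through by -9 gives the monic gcd k³-13k²+4k+288.

k³-13k²+4k+288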